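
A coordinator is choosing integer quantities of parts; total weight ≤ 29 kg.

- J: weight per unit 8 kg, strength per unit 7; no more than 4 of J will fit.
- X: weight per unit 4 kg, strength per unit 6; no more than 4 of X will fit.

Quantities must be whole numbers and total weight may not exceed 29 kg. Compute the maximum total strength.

X has the best ratio (6/4); taking only X gives at most 4×6 = 24 (stopped by the supply cap of 4).
Mixing does better — 2×J and 3×X: weight 28 ≤ 29, strength 2·7 + 3·6 = 32.

32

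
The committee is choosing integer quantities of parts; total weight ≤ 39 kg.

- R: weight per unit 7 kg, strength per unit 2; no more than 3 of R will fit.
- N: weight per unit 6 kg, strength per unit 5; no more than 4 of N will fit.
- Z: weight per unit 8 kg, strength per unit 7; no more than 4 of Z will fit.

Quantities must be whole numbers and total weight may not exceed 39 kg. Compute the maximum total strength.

Z has the best ratio (7/8); taking only Z gives at most 4×7 = 28 (stopped by the weight limit).
Mixing does better — 1×N and 4×Z: weight 38 ≤ 39, strength 1·5 + 4·7 = 33.

33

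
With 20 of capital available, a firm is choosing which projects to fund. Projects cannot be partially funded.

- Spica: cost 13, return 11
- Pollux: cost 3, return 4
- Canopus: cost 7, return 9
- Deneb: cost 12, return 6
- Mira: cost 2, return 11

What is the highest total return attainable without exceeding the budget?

This is an integer program with binary decision variables.
Allowing fractional choices, the relaxed optimum would be about 30.8, but projects are indivisible.
Pollux + Canopus + Mira: cost 3 + 7 + 2 = 12 ≤ 20, return 4 + 9 + 11 = 24.
Spica + Mira: cost 13 + 2 = 15 ≤ 20, return 11 + 11 = 22.
Spica + Pollux + Mira: cost 13 + 3 + 2 = 18 ≤ 20, return 11 + 4 + 11 = 26.
Best is Spica, Pollux, and Mira with total return 26.

26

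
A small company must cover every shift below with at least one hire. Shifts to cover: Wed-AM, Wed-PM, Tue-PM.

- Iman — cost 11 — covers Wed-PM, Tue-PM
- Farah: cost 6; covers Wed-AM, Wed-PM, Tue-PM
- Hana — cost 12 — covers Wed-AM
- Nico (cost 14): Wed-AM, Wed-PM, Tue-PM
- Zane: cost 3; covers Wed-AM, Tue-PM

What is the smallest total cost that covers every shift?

The greedy cost-per-new-shift heuristic would pick Zane and Farah for 9, but a cheaper cover exists.
Farah alone covers Wed-AM, Wed-PM, Tue-PM — every shift.
Total cost: 6.
No cover costs less than 6.

6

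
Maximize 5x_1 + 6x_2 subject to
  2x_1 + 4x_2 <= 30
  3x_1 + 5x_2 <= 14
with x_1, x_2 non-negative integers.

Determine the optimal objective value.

21

The continuous relaxation peaks at (4.67, 0) with value 23.33; rounding to a feasible lattice point costs some objective.
(x_1,x_2)=(3,1): 2·3+4·1=10≤30, 3·3+5·1=14≤14, objective 21.
(x_1,x_2)=(4,0): 2·4+4·0=8≤30, 3·4+5·0=12≤14, objective 20.
Maximum is 21 at (x_1,x_2)=(3,1).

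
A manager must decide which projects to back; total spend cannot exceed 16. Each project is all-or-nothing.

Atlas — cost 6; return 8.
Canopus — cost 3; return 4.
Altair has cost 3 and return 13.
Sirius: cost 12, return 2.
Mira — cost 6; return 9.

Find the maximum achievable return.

Treat it as a binary knapsack problem.
Allowing fractional choices, the relaxed optimum would be about 31.3, but projects are indivisible.
Canopus + Altair + Mira: cost 3 + 3 + 6 = 12 ≤ 16, return 4 + 13 + 9 = 26.
Atlas + Canopus + Altair: cost 6 + 3 + 3 = 12 ≤ 16, return 8 + 4 + 13 = 25.
Atlas + Altair + Mira: cost 6 + 3 + 6 = 15 ≤ 16, return 8 + 13 + 9 = 30.
Best is Atlas, Altair, and Mira with total return 30.

30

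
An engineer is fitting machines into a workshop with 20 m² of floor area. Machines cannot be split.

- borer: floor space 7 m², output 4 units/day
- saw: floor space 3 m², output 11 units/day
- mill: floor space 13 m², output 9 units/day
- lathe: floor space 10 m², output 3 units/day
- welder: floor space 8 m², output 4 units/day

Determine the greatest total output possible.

20

Allowing fractional choices, the relaxed optimum would be about 22.3, but machines are indivisible.
borer + saw + welder: floor space 7 + 3 + 8 = 18 ≤ 20, output 4 + 11 + 4 = 19.
borer + saw + lathe: floor space 7 + 3 + 10 = 20 ≤ 20, output 4 + 11 + 3 = 18.
saw + mill: floor space 3 + 13 = 16 ≤ 20, output 11 + 9 = 20.
Best is saw and mill with total output 20.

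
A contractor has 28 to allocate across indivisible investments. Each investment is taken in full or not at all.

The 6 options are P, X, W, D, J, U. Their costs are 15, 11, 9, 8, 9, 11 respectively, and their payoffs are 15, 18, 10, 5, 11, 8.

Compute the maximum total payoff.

34

This is a 0-1 knapsack instance.
P + X: cost 15 + 11 = 26 ≤ 28, payoff 15 + 18 = 33.
X + D + J: cost 11 + 8 + 9 = 28 ≤ 28, payoff 18 + 5 + 11 = 34.
Best is X, D, and J with total payoff 34.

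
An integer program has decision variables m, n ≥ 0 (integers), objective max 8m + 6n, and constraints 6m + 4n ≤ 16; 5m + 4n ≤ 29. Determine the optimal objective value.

(m,n)=(0,4): 6·0+4·4=16≤16, 5·0+4·4=16≤29, objective 24.
(m,n)=(0,3): 6·0+4·3=12≤16, 5·0+4·3=12≤29, objective 18.
Maximum is 24 at (m,n)=(0,4).

24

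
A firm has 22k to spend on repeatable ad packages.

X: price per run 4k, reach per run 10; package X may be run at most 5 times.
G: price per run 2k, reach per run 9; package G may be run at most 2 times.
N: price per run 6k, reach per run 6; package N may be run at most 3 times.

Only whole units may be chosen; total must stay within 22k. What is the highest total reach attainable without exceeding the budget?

4×X and 2×G: price 20 ≤ 22, reach 4·10 + 2·9 = 58.
5×X and 1×G: price 22 ≤ 22, reach 5·10 + 1·9 = 59.
Best is 59.

59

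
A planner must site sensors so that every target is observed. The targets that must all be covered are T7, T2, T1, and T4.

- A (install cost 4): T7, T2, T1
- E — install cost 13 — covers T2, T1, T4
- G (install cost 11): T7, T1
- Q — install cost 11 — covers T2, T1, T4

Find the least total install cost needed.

15

Choose A and Q: together they cover T7, T2, T1, T4 — every target.
Total install cost: 4 + 11 = 15.
No cover costs less than 15.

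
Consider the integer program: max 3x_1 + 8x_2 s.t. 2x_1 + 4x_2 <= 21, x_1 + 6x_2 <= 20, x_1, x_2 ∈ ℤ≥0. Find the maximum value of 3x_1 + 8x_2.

(x_1,x_2)=(6,2): 2·6+4·2=20≤21, 1·6+6·2=18≤20, objective 34.
(x_1,x_2)=(5,2): 2·5+4·2=18≤21, 1·5+6·2=17≤20, objective 31.
Maximum is 34 at (x_1,x_2)=(6,2).

34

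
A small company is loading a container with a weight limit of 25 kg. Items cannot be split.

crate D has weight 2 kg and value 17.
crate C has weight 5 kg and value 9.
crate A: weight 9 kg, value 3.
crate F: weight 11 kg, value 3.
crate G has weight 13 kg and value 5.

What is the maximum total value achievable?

31

crate D + crate C + crate G: weight 2 + 5 + 13 = 20 ≤ 25, value 17 + 9 + 5 = 31.
crate D + crate C + crate F: weight 2 + 5 + 11 = 18 ≤ 25, value 17 + 9 + 3 = 29.
crate D + crate C + crate A: weight 2 + 5 + 9 = 16 ≤ 25, value 17 + 9 + 3 = 29.
Best is crate D, crate C, and crate G with total value 31.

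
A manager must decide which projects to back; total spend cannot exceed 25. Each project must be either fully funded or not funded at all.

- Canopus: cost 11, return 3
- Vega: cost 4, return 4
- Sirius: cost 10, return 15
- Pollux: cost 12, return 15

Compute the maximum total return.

30

Take Sirius and Pollux: cost 10 + 12 = 22 ≤ 25, return 15 + 15 = 30.
No other feasible combination does better.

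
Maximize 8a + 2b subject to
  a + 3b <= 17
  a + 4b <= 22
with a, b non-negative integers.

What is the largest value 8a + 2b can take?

136

(a,b)=(17,0): 1·17+3·0=17≤17, 1·17+4·0=17≤22, objective 136.
(a,b)=(16,0): 1·16+3·0=16≤17, 1·16+4·0=16≤22, objective 128.
The best lattice point is (17,0), giving 136.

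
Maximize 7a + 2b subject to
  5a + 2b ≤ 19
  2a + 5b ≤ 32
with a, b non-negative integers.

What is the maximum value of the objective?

25

The continuous relaxation peaks at (3.8, 0) with value 26.60; rounding to a feasible lattice point costs some objective.
(a,b)=(3,2): 5·3+2·2=19≤19, 2·3+5·2=16≤32, objective 25.
(a,b)=(3,1): 5·3+2·1=17≤19, 2·3+5·1=11≤32, objective 23.
(a,b)=(3,0): 5·3+2·0=15≤19, 2·3+5·0=6≤32, objective 21.
(a,b)=(2,3): 5·2+2·3=16≤19, 2·2+5·3=19≤32, objective 20.
Maximum is 25 at (a,b)=(3,2).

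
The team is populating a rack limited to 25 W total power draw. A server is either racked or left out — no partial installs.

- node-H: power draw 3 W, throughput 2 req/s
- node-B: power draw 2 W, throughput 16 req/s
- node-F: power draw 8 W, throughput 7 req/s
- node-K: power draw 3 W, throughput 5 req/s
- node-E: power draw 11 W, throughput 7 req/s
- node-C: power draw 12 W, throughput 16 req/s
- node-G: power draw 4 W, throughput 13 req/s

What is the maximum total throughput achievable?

52

Take node-H, node-B, node-K, node-C, and node-G: power draw 3 + 2 + 3 + 12 + 4 = 24 ≤ 25, throughput 2 + 16 + 5 + 16 + 13 = 52.
No other feasible combination does better.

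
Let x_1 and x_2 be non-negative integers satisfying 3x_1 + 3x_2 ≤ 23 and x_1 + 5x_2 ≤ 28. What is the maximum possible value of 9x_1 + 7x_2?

63

Relaxing integrality, the LP optimum is 69.00 at (x_1,x_2) = (7.67, 0), which is not an integer point.
(x_1,x_2)=(7,0) is feasible, giving 63.
(x_1,x_2)=(6,1) is feasible, giving 61.
Maximum is 63 at (x_1,x_2)=(7,0).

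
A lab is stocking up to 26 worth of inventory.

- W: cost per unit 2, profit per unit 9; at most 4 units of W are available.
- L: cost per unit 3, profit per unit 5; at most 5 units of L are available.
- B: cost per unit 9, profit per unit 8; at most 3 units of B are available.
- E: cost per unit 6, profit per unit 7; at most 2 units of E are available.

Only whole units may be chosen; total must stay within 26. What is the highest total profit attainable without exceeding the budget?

W has the best ratio (9/2); taking only W gives at most 4×9 = 36 (stopped by the supply cap of 4).
Mixing does better — 4×W, 4×L, and 1×E: cost 26 ≤ 26, profit 4·9 + 4·5 + 1·7 = 63.

63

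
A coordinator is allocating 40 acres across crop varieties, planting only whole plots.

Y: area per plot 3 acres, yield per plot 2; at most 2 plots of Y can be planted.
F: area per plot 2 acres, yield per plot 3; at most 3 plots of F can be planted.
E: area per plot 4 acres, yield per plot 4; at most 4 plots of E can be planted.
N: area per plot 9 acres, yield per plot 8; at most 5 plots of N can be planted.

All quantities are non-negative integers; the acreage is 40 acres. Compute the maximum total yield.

Take 3×F, 4×E, and 2×N: area 40 ≤ 40, yield 3·3 + 4·4 + 2·8 = 41.
F has the best ratio (3/2) and is taken to its limit of 3; remaining capacity is filled optimally with the others.

41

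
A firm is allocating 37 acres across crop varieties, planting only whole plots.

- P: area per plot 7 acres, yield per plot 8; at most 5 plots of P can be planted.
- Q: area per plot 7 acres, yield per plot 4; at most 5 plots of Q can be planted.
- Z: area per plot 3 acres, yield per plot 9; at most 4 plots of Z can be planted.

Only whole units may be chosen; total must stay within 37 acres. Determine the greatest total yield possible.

Z has the best ratio (9/3); taking only Z gives at most 4×9 = 36 (stopped by the supply cap of 4).
Mixing does better — 3×P and 4×Z: area 33 ≤ 37, yield 3·8 + 4·9 = 60.

60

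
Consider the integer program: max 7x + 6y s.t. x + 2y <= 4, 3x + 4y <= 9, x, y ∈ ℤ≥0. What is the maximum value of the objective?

21

(x,y)=(3,0): 1·3+2·0=3≤4, 3·3+4·0=9≤9, objective 21.
(x,y)=(2,0): 1·2+2·0=2≤4, 3·2+4·0=6≤9, objective 14.
Maximum is 21 at (x,y)=(3,0).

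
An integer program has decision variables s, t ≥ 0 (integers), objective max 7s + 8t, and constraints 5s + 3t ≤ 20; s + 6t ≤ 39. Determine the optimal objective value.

48

The continuous relaxation peaks at (0.111, 6.48) with value 52.63; rounding to a feasible lattice point costs some objective.
(s,t)=(0,6) is feasible, giving 48.
(s,t)=(1,5) is feasible, giving 47.
(s,t)=(0,5) is feasible, giving 40.
No feasible integer point exceeds 48.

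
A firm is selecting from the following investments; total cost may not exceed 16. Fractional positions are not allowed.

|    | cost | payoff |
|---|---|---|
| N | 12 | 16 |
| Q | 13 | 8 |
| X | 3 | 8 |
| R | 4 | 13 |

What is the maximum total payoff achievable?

Take N and R: cost 12 + 4 = 16 ≤ 16, payoff 16 + 13 = 29.
No other feasible combination does better.

29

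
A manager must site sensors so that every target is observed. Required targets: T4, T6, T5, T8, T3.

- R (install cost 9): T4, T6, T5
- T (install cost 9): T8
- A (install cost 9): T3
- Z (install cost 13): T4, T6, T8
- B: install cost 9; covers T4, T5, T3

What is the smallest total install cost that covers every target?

22

The greedy cost-per-new-target heuristic would pick R, T, and A for 27, but a cheaper cover exists.
Choose Z and B: together they cover T4, T6, T5, T8, T3 — every target.
Total install cost: 13 + 9 = 22.
No cover costs less than 22.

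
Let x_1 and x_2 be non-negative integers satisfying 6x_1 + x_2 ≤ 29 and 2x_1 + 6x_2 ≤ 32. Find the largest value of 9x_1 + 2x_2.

44

(x_1,x_2)=(4,4) is feasible, giving 44.
(x_1,x_2)=(4,3) is feasible, giving 42.
No feasible integer point exceeds 44.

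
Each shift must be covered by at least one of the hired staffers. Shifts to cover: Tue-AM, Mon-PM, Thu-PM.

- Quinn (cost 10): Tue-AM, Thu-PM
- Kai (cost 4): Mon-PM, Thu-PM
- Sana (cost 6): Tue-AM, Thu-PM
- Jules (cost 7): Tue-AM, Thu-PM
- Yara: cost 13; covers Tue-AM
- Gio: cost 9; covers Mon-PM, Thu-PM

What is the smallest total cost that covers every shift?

10

Choose Kai and Sana: together they cover Tue-AM, Mon-PM, Thu-PM — every shift.
Total cost: 4 + 6 = 10.
No cover costs less than 10.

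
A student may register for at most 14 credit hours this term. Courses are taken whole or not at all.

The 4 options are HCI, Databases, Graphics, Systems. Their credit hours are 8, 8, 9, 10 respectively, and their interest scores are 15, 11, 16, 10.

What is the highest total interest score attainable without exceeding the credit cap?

HCI: credit hours 8 ≤ 14, interest score 15.
Graphics: credit hours 9 ≤ 14, interest score 16.
Best is Graphics with total interest score 16.

16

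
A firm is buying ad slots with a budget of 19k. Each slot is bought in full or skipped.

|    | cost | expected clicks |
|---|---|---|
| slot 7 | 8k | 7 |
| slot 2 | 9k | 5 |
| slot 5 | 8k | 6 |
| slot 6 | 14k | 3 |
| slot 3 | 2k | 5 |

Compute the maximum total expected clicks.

This is an integer program with binary decision variables.
slot 7 + slot 5 + slot 3: cost 8 + 8 + 2 = 18 ≤ 19, expected clicks 7 + 6 + 5 = 18.
slot 7 + slot 2 + slot 3: cost 8 + 9 + 2 = 19 ≤ 19, expected clicks 7 + 5 + 5 = 17.
Best is slot 7, slot 5, and slot 3 with total expected clicks 18.

18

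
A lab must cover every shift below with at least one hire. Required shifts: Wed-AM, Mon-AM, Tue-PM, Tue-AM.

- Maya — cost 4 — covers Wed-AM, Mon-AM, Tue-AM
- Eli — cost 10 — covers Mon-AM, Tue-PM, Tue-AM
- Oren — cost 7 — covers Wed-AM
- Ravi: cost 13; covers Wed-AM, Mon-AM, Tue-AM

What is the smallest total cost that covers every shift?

14

This is a weighted set-cover instance.
Choose Maya and Eli: together they cover Wed-AM, Mon-AM, Tue-PM, Tue-AM — every shift.
Total cost: 4 + 10 = 14.
No cover costs less than 14.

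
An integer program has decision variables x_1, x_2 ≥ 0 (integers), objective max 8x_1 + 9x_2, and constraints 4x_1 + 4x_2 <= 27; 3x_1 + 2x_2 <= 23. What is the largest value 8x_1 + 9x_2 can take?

The continuous relaxation peaks at (0, 6.75) with value 60.75; rounding to a feasible lattice point costs some objective.
(x_1,x_2)=(0,6): 4·0+4·6=24≤27, 3·0+2·6=12≤23, objective 54.
(x_1,x_2)=(1,5): 4·1+4·5=24≤27, 3·1+2·5=13≤23, objective 53.
(x_1,x_2)=(0,5): 4·0+4·5=20≤27, 3·0+2·5=10≤23, objective 45.
The best lattice point is (0,6), giving 54.

54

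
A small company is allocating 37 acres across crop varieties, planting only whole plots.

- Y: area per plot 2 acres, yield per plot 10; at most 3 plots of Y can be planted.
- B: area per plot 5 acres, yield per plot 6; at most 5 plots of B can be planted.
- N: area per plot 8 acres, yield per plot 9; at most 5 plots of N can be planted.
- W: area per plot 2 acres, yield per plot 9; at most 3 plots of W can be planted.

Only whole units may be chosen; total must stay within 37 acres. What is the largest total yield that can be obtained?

87

3×Y, 5×B, and 3×W: area 37 ≤ 37, yield 3·10 + 5·6 + 3·9 = 87.
3×Y, 3×N, and 3×W: area 36 ≤ 37, yield 3·10 + 3·9 + 3·9 = 84.
Best is 87.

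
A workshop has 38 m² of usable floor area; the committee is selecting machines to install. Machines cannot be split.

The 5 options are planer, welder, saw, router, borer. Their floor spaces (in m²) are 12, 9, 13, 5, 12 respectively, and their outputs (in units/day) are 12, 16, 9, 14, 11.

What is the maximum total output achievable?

This is a 0-1 knapsack instance.
planer + welder + router + borer: floor space 12 + 9 + 5 + 12 = 38 ≤ 38, output 12 + 16 + 14 + 11 = 53.
planer + welder + router: floor space 12 + 9 + 5 = 26 ≤ 38, output 12 + 16 + 14 = 42.
welder + router + borer: floor space 9 + 5 + 12 = 26 ≤ 38, output 16 + 14 + 11 = 41.
Best is planer, welder, router, and borer with total output 53.

53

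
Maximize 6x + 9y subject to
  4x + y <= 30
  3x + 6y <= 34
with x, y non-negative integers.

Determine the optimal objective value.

The continuous relaxation peaks at (6.95, 2.19) with value 61.43; rounding to a feasible lattice point costs some objective.
(x,y)=(7,2): 4·7+1·2=30≤30, 3·7+6·2=33≤34, objective 60.
(x,y)=(5,3): 4·5+1·3=23≤30, 3·5+6·3=33≤34, objective 57.
Maximum is 60 at (x,y)=(7,2).

60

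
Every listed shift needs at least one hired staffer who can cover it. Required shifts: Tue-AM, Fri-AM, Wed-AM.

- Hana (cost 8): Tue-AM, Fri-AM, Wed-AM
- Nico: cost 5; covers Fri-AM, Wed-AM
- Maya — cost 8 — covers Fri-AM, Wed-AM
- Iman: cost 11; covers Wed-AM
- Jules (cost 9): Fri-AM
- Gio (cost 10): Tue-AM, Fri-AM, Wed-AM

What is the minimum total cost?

This is a weighted set-cover instance.
The greedy cost-per-new-shift heuristic would pick Nico and Hana for 13, but a cheaper cover exists.
Hana alone covers Tue-AM, Fri-AM, Wed-AM — every shift.
Total cost: 8.
No cover costs less than 8.

8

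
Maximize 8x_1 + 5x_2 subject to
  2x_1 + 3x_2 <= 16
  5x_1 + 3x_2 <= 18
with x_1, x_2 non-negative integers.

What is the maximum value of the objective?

(x_1,x_2)=(3,1) is feasible, giving 29.
(x_1,x_2)=(1,4) is feasible, giving 28.
(x_1,x_2)=(2,2) is feasible, giving 26.
No feasible integer point exceeds 29.

29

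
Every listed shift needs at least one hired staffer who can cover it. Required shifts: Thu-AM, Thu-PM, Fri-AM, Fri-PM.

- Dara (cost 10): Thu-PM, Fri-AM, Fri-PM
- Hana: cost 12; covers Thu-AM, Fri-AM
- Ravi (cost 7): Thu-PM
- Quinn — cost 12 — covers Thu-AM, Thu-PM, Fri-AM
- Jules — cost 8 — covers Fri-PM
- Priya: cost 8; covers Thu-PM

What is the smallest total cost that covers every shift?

Choose Quinn and Jules: together they cover Thu-AM, Thu-PM, Fri-AM, Fri-PM — every shift.
Total cost: 12 + 8 = 20.

20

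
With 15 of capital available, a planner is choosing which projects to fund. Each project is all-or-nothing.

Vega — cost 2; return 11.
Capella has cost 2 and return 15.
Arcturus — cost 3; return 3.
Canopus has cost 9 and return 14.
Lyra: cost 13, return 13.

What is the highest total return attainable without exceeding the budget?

Vega + Capella + Arcturus: cost 2 + 2 + 3 = 7 ≤ 15, return 11 + 15 + 3 = 29.
Vega + Capella + Canopus: cost 2 + 2 + 9 = 13 ≤ 15, return 11 + 15 + 14 = 40.
Capella + Arcturus + Canopus: cost 2 + 3 + 9 = 14 ≤ 15, return 15 + 3 + 14 = 32.
Best is Vega, Capella, and Canopus with total return 40.

40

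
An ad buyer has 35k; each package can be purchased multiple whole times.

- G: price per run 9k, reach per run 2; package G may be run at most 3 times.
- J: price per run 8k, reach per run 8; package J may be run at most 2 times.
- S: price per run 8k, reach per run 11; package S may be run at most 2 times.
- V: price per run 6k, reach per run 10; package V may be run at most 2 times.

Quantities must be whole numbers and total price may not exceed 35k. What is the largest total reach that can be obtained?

1×J, 2×S, and 1×V: price 30 ≤ 35, reach 1·8 + 2·11 + 1·10 = 40.
2×S and 2×V: price 28 ≤ 35, reach 2·11 + 2·10 = 42.
Best is 42.

42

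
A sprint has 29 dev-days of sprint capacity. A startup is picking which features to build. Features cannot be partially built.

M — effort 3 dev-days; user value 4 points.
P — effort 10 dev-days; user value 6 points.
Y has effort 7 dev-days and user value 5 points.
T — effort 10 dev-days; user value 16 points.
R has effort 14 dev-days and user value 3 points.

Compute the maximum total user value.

Allowing fractional choices, the relaxed optimum would be about 30.4, but features are indivisible.
M + Y + T: effort 3 + 7 + 10 = 20 ≤ 29, user value 4 + 5 + 16 = 25.
P + Y + T: effort 10 + 7 + 10 = 27 ≤ 29, user value 6 + 5 + 16 = 27.
M + P + T: effort 3 + 10 + 10 = 23 ≤ 29, user value 4 + 6 + 16 = 26.
Best is P, Y, and T with total user value 27.

27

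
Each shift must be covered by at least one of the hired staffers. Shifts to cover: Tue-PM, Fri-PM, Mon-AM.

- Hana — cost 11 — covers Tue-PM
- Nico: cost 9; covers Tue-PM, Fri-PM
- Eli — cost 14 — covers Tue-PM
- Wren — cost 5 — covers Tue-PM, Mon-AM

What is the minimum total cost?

This is an integer covering problem.
Choose Nico and Wren: together they cover Tue-PM, Fri-PM, Mon-AM — every shift.
Total cost: 9 + 5 = 14.
No cover costs less than 14.

14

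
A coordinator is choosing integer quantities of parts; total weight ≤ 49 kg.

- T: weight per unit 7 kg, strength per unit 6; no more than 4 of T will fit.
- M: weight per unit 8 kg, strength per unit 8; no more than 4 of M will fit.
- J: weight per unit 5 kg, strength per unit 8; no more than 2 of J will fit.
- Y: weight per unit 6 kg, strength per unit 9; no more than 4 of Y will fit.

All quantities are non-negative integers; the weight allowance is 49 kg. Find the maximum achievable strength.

66

This is a bounded integer knapsack.
Take 1×T, 1×M, 2×J, and 4×Y: weight 49 ≤ 49, strength 1·6 + 1·8 + 2·8 + 4·9 = 66.
J has the best ratio (8/5) and is taken to its limit of 2; remaining capacity is filled optimally with the others.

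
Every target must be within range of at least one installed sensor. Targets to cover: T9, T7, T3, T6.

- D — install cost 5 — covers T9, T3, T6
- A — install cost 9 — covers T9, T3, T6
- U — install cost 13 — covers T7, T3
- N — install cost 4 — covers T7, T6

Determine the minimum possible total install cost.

9

Choose D and N: together they cover T9, T7, T3, T6 — every target.
Total install cost: 5 + 4 = 9.
No cover costs less than 9.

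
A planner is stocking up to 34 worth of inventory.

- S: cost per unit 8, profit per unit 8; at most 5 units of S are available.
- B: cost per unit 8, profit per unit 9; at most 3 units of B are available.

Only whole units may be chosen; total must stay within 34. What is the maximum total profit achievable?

B has the best ratio (9/8); taking only B gives at most 3×9 = 27 (stopped by the supply cap of 3).
Mixing does better — 1×S and 3×B: cost 32 ≤ 34, profit 1·8 + 3·9 = 35.

35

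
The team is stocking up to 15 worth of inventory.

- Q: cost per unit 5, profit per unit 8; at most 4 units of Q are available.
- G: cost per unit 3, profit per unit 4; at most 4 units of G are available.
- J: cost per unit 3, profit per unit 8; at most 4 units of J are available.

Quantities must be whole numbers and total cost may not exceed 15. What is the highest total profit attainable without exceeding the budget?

36

Take 1×G and 4×J: cost 15 ≤ 15, profit 1·4 + 4·8 = 36.
J has the best ratio (8/3) and is taken to its limit of 4; remaining capacity is filled optimally with the others.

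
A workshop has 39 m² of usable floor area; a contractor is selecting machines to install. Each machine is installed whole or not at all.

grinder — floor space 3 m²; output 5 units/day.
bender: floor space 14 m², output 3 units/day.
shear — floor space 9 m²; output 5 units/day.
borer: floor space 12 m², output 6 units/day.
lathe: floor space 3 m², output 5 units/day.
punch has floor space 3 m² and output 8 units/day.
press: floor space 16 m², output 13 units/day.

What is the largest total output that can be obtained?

37

This is a 0-1 knapsack instance.
Take grinder, borer, lathe, punch, and press: floor space 3 + 12 + 3 + 3 + 16 = 37 ≤ 39, output 5 + 6 + 5 + 8 + 13 = 37.
No other feasible combination does better.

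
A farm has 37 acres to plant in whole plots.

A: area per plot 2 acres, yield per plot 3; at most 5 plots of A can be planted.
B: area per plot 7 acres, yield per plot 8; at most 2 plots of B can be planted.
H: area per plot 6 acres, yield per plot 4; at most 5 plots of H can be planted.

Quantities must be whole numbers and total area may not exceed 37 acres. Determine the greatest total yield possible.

This is a bounded integer knapsack.
A has the best ratio (3/2); taking only A gives at most 5×3 = 15 (stopped by the supply cap of 5).
Mixing does better — 5×A, 2×B, and 2×H: area 36 ≤ 37, yield 5·3 + 2·8 + 2·4 = 39.

39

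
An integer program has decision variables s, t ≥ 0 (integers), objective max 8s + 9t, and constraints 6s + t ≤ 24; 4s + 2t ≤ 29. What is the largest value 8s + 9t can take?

Relaxing integrality, the LP optimum is 130.50 at (s,t) = (0, 14.5), which is not an integer point.
(s,t)=(0,14) is feasible, giving 126.
(s,t)=(0,13) is feasible, giving 117.
Maximum is 126 at (s,t)=(0,14).

126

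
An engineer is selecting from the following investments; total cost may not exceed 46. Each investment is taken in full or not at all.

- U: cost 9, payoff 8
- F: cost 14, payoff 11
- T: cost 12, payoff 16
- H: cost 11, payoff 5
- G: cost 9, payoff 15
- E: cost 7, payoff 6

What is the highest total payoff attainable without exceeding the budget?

50

Take U, F, T, and G: cost 9 + 14 + 12 + 9 = 44 ≤ 46, payoff 8 + 11 + 16 + 15 = 50.
No other feasible combination does better.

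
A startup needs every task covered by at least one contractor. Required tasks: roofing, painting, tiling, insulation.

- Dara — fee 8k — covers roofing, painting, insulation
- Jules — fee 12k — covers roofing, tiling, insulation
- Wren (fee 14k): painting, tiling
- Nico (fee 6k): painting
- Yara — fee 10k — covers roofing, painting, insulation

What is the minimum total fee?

18

This is a weighted set-cover instance.
The greedy cost-per-new-task heuristic would pick Dara and Jules for 20, but a cheaper cover exists.
Choose Jules and Nico: together they cover roofing, painting, tiling, insulation — every task.
Total fee: 12 + 6 = 18.
No cover costs less than 18.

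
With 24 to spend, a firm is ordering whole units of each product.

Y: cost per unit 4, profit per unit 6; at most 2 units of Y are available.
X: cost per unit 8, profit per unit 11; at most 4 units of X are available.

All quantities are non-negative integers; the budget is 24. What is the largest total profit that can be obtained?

This is a bounded integer knapsack.
2×Y and 2×X: cost 24 ≤ 24, profit 2·6 + 2·11 = 34.
3×X: cost 24 ≤ 24, profit 3·11 = 33.
Best is 34.

34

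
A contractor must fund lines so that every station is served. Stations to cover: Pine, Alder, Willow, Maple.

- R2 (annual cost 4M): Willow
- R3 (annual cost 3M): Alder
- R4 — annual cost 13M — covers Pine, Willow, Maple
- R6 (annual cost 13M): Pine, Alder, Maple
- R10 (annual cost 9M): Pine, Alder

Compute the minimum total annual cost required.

16

The greedy cost-per-new-station heuristic would pick R3, R2, and R4 for 20, but a cheaper cover exists.
Choose R3 and R4: together they cover Pine, Alder, Willow, Maple — every station.
Total annual cost: 3 + 13 = 16.
No cover costs less than 16.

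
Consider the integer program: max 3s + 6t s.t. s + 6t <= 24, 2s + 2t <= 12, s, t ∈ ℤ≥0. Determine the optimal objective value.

(s,t)=(3,3): 1·3+6·3=21≤24, 2·3+2·3=12≤12, objective 27.
(s,t)=(4,2): 1·4+6·2=16≤24, 2·4+2·2=12≤12, objective 24.
(s,t)=(2,3): 1·2+6·3=20≤24, 2·2+2·3=10≤12, objective 24.
Maximum is 27 at (s,t)=(3,3).

27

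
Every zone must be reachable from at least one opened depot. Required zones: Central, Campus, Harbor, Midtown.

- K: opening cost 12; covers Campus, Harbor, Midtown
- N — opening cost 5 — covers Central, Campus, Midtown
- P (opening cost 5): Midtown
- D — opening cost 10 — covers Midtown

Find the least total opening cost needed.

Choose K and N: together they cover Central, Campus, Harbor, Midtown — every zone.
Total opening cost: 12 + 5 = 17.
No cover costs less than 17.

17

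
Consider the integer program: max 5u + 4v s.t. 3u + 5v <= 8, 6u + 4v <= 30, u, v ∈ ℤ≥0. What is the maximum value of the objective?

10

The continuous relaxation peaks at (2.67, 0) with value 13.33; rounding to a feasible lattice point costs some objective.
(u,v)=(2,0) is feasible, giving 10.
(u,v)=(1,1) is feasible, giving 9.
(u,v)=(1,0) is feasible, giving 5.
The best lattice point is (2,0), giving 10.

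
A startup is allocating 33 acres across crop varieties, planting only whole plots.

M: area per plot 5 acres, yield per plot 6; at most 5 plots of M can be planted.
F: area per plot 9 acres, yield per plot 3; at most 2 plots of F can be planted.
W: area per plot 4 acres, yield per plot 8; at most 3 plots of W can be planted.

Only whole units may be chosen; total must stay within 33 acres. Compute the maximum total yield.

48

Take 4×M and 3×W: area 32 ≤ 33, yield 4·6 + 3·8 = 48.
W has the best ratio (8/4) and is taken to its limit of 3; remaining capacity is filled optimally with the others.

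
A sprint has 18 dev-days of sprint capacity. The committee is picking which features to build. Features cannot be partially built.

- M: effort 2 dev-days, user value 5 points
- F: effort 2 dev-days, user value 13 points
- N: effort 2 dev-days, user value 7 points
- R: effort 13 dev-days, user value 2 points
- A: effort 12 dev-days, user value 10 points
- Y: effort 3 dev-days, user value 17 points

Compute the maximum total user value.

Treat it as a binary knapsack problem.
Take M, F, N, and Y: effort 2 + 2 + 2 + 3 = 9 ≤ 18, user value 5 + 13 + 7 + 17 = 42.
No other feasible combination does better.

42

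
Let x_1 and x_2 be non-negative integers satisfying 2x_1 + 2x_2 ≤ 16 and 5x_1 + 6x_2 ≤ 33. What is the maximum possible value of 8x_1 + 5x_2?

Relaxing integrality, the LP optimum is 52.80 at (x_1,x_2) = (6.6, 0), which is not an integer point.
(x_1,x_2)=(6,0): 2·6+2·0=12≤16, 5·6+6·0=30≤33, objective 48.
(x_1,x_2)=(5,1): 2·5+2·1=12≤16, 5·5+6·1=31≤33, objective 45.
(x_1,x_2)=(5,0): 2·5+2·0=10≤16, 5·5+6·0=25≤33, objective 40.
No feasible integer point exceeds 48.

48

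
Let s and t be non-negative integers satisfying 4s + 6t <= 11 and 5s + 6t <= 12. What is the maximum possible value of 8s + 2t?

16

The continuous relaxation peaks at (2.4, 0) with value 19.20; rounding to a feasible lattice point costs some objective.
(s,t)=(2,0): 4·2+6·0=8≤11, 5·2+6·0=10≤12, objective 16.
(s,t)=(1,1): 4·1+6·1=10≤11, 5·1+6·1=11≤12, objective 10.
No feasible integer point exceeds 16.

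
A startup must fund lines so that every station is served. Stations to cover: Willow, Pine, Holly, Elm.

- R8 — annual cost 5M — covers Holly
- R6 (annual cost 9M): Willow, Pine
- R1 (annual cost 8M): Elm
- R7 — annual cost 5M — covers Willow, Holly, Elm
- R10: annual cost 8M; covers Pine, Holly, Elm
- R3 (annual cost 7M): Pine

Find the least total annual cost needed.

12

Choose R7 and R3: together they cover Willow, Pine, Holly, Elm — every station.
Total annual cost: 5 + 7 = 12.
No cover costs less than 12.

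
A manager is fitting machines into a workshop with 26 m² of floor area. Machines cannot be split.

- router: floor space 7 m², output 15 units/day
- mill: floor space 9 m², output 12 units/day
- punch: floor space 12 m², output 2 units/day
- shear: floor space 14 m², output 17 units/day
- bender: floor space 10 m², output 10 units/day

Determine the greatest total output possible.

37

Allowing fractional choices, the relaxed optimum would be about 39.1, but machines are indivisible.
router + shear: floor space 7 + 14 = 21 ≤ 26, output 15 + 17 = 32.
router + mill + bender: floor space 7 + 9 + 10 = 26 ≤ 26, output 15 + 12 + 10 = 37.
Best is router, mill, and bender with total output 37.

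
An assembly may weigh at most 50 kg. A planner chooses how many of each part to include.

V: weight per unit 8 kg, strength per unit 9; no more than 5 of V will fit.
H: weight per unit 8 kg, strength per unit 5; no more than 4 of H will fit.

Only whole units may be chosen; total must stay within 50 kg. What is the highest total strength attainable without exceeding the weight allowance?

50

Take 5×V and 1×H: weight 48 ≤ 50, strength 5·9 + 1·5 = 50.
V has the best ratio (9/8) and is taken to its limit of 5; remaining capacity is filled optimally with the others.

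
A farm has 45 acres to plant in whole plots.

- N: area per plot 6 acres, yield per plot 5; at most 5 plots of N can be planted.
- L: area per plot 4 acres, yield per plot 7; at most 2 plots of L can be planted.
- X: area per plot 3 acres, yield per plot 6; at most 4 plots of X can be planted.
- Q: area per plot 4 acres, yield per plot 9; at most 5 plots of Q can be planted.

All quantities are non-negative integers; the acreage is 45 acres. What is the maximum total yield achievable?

83

This is a bounded integer knapsack.
2×L, 4×X, and 5×Q: area 40 ≤ 45, yield 2·7 + 4·6 + 5·9 = 83.
1×N, 2×L, 3×X, and 5×Q: area 43 ≤ 45, yield 1·5 + 2·7 + 3·6 + 5·9 = 82.
Best is 83.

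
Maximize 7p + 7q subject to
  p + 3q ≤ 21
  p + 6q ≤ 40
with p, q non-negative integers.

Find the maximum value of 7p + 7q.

(p,q)=(21,0) is feasible, giving 147.
(p,q)=(20,0) is feasible, giving 140.
The best lattice point is (21,0), giving 147.

147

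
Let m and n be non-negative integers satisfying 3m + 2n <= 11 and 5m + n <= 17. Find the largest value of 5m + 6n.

(m,n)=(0,5): 3·0+2·5=10≤11, 5·0+1·5=5≤17, objective 30.
(m,n)=(1,4): 3·1+2·4=11≤11, 5·1+1·4=9≤17, objective 29.
(m,n)=(0,4): 3·0+2·4=8≤11, 5·0+1·4=4≤17, objective 24.
Maximum is 30 at (m,n)=(0,5).

30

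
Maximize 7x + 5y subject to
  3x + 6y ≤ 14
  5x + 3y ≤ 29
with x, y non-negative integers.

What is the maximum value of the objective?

28

(x,y)=(4,0): 3·4+6·0=12≤14, 5·4+3·0=20≤29, objective 28.
(x,y)=(3,0): 3·3+6·0=9≤14, 5·3+3·0=15≤29, objective 21.
No feasible integer point exceeds 28.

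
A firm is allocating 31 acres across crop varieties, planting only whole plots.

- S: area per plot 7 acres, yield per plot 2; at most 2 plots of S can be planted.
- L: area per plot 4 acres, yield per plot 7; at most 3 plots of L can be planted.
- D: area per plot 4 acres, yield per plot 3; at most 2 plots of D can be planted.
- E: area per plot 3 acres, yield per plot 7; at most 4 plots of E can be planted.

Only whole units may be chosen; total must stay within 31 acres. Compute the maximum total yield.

52

E has the best ratio (7/3); taking only E gives at most 4×7 = 28 (stopped by the supply cap of 4).
Mixing does better — 3×L, 1×D, and 4×E: area 28 ≤ 31, yield 3·7 + 1·3 + 4·7 = 52.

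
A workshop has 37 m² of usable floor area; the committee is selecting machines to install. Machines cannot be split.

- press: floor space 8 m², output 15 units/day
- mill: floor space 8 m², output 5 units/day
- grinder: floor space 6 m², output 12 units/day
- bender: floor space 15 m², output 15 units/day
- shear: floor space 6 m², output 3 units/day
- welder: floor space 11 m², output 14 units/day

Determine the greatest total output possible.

Allowing fractional choices, the relaxed optimum would be about 53.0, but machines are indivisible.
press + mill + grinder + bender: floor space 8 + 8 + 6 + 15 = 37 ≤ 37, output 15 + 5 + 12 + 15 = 47.
press + grinder + bender + shear: floor space 8 + 6 + 15 + 6 = 35 ≤ 37, output 15 + 12 + 15 + 3 = 45.
press + mill + grinder + welder: floor space 8 + 8 + 6 + 11 = 33 ≤ 37, output 15 + 5 + 12 + 14 = 46.
Best is press, mill, grinder, and bender with total output 47.

47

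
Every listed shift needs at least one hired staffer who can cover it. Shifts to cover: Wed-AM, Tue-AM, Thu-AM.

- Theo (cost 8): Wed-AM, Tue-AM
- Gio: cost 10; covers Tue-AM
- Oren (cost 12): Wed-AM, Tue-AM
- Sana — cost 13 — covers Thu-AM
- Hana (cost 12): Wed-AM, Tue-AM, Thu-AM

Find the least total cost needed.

Hana alone covers Wed-AM, Tue-AM, Thu-AM — every shift.
Total cost: 12.

12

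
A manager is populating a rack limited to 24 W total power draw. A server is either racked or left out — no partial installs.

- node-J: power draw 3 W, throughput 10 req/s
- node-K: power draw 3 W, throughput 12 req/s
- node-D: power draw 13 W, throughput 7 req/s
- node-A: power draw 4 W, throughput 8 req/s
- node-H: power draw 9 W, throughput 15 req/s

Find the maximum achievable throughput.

Allowing fractional choices, the relaxed optimum would be about 47.7, but servers are indivisible.
node-J + node-K + node-A + node-H: power draw 3 + 3 + 4 + 9 = 19 ≤ 24, throughput 10 + 12 + 8 + 15 = 45.
node-J + node-K + node-H: power draw 3 + 3 + 9 = 15 ≤ 24, throughput 10 + 12 + 15 = 37.
Best is node-J, node-K, node-A, and node-H with total throughput 45.

45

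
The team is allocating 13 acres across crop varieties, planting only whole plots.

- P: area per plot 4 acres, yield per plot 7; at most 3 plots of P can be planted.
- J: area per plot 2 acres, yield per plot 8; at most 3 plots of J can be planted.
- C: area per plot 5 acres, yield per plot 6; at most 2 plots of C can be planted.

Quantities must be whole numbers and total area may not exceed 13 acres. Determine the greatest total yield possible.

This is a bounded integer knapsack.
J has the best ratio (8/2); taking only J gives at most 3×8 = 24 (stopped by the supply cap of 3).
Mixing does better — 1×P and 3×J: area 10 ≤ 13, yield 1·7 + 3·8 = 31.

31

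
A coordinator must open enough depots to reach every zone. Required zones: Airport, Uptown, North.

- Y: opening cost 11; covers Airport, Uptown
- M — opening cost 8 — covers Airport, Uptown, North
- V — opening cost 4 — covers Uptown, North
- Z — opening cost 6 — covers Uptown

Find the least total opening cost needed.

8

The greedy cost-per-new-zone heuristic would pick V and M for 12, but a cheaper cover exists.
M alone covers Airport, Uptown, North — every zone.
Total opening cost: 8.
No cover costs less than 8.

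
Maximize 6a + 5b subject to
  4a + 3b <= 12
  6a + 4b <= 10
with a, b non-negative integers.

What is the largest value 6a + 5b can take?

11

(a,b)=(1,1): 4·1+3·1=7≤12, 6·1+4·1=10≤10, objective 11.
(a,b)=(0,2): 4·0+3·2=6≤12, 6·0+4·2=8≤10, objective 10.
(a,b)=(1,0): 4·1+3·0=4≤12, 6·1+4·0=6≤10, objective 6.
No feasible integer point exceeds 11.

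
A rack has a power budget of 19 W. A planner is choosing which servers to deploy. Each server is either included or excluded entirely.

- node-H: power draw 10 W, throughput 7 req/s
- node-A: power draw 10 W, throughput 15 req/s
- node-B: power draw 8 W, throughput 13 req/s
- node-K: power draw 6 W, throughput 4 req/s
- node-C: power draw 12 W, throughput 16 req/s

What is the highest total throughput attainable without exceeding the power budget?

node-H + node-B: power draw 10 + 8 = 18 ≤ 19, throughput 7 + 13 = 20.
node-A + node-B: power draw 10 + 8 = 18 ≤ 19, throughput 15 + 13 = 28.
Best is node-A and node-B with total throughput 28.

28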